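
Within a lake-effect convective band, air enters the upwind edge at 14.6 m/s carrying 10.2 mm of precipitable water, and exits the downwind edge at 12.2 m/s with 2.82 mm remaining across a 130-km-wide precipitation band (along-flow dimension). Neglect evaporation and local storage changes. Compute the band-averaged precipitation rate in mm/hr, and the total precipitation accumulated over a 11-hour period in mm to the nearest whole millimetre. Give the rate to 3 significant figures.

Column moisture flux per unit crosswind length is F = V × PW.
Inflow: F_in = 14.6 × 10.2 = 148.92 mm·m/s
Outflow: F_out = 12.2 × 2.82 = 34.404 mm·m/s
Steady-state rate R = (F_in − F_out)/L = (148.92 − 34.404) / 130000 m = 8.809e-04 mm/s.
R = 8.809e-04 × 3600 = 3.17 mm/hr.
Over 11 h: total = 3.17 × 11 = 34.87 ≈ 35 mm.

R ≈ 3.17 mm/hr; total ≈ 35 mm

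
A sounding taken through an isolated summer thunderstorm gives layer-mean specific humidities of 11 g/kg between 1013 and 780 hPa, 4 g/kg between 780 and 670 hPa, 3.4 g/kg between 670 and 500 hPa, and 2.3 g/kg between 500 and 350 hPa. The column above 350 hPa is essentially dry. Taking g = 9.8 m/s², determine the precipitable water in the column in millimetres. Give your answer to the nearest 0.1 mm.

Precipitable water is the column-integrated vapour mass per unit area: PW = (1/g) Σ q̄ Δp, with q in kg/kg and Δp in Pa (1 kg/m² of water = 1 mm).
Layer 1013–780 hPa: Δp = 233 hPa = 23300 Pa, q̄ = 0.011 kg/kg → 0.011 × 23300 / 9.8 = 26.15 mm
Layer 780–670 hPa: Δp = 110 hPa = 11000 Pa, q̄ = 0.004 kg/kg → 0.004 × 11000 / 9.8 = 4.49 mm
Layer 670–500 hPa: Δp = 170 hPa = 17000 Pa, q̄ = 0.0034 kg/kg → 0.0034 × 17000 / 9.8 = 5.90 mm
Layer 500–350 hPa: Δp = 150 hPa = 15000 Pa, q̄ = 0.0023 kg/kg → 0.0023 × 15000 / 9.8 = 3.52 mm
PW = 26.15 + 4.49 + 5.90 + 3.52 = 40.06 ≈ 40.1 mm.

PW ≈ 40.1 mm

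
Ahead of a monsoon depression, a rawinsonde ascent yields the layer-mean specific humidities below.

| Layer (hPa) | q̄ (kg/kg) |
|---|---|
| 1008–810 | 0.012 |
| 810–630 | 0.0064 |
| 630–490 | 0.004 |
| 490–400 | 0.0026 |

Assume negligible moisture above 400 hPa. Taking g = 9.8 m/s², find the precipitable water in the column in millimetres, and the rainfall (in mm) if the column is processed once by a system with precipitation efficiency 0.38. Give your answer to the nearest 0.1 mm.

PW ≈ 44.1 mm; rainfall ≈ 16.8 mm

Precipitable water is the column-integrated vapour mass per unit area: PW = (1/g) Σ q̄ Δp, with q in kg/kg and Δp in Pa (1 kg/m² of water = 1 mm).
Layer 1008–810 hPa: Δp = 198 hPa = 19800 Pa, q̄ = 0.012 kg/kg → 0.012 × 19800 / 9.8 = 24.24 mm
Layer 810–630 hPa: Δp = 180 hPa = 18000 Pa, q̄ = 0.0064 kg/kg → 0.0064 × 18000 / 9.8 = 11.76 mm
Layer 630–490 hPa: Δp = 140 hPa = 14000 Pa, q̄ = 0.004 kg/kg → 0.004 × 14000 / 9.8 = 5.71 mm
Layer 490–400 hPa: Δp = 90 hPa = 9000 Pa, q̄ = 0.0026 kg/kg → 0.0026 × 9000 / 9.8 = 2.39 mm
PW = 24.24 + 11.76 + 5.71 + 2.39 = 44.10 ≈ 44.1 mm.
Rainfall = ε × PW = 0.38 × 44.1 = 16.8 mm.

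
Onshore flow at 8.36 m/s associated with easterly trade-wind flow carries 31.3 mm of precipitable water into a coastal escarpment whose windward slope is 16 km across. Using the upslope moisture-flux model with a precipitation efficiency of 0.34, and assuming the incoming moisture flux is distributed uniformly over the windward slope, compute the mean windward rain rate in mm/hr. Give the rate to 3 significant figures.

Incoming column moisture flux per unit ridge length: F = V × PW = 8.36 × 31.3 = 261.668 mm·m/s.
Spread over the 16 km slope with efficiency ε = 0.34: R = ε·F/W = 0.34 × 261.668 / 16000 m = 5.560e-03 mm/s.
R = 5.560e-03 × 3600 = 20.0 mm/hr.

R ≈ 20.0 mm/hr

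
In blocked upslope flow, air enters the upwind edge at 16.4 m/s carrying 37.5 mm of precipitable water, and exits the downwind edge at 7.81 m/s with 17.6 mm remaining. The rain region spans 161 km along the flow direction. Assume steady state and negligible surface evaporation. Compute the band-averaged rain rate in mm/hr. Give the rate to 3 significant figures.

Column moisture flux per unit crosswind length is F = V × PW.
Inflow: F_in = 16.4 × 37.5 = 615 mm·m/s
Outflow: F_out = 7.81 × 17.6 = 137.456 mm·m/s
Steady-state rate R = (F_in − F_out)/L = (615 − 137.456) / 161000 m = 2.966e-03 mm/s.
R = 2.966e-03 × 3600 = 10.7 mm/hr.

R ≈ 10.7 mm/hr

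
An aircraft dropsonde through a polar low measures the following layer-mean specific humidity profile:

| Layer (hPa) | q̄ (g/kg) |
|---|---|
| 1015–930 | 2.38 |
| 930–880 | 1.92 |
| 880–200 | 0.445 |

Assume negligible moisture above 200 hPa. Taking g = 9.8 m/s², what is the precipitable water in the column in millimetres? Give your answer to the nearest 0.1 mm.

PW ≈ 6.1 mm

Precipitable water is the column-integrated vapour mass per unit area: PW = (1/g) Σ q̄ Δp, with q in kg/kg and Δp in Pa (1 kg/m² of water = 1 mm).
Layer 1015–930 hPa: Δp = 85 hPa = 8500 Pa, q̄ = 0.00238 kg/kg → 0.00238 × 8500 / 9.8 = 2.06 mm
Layer 930–880 hPa: Δp = 50 hPa = 5000 Pa, q̄ = 0.00192 kg/kg → 0.00192 × 5000 / 9.8 = 0.98 mm
Layer 880–200 hPa: Δp = 680 hPa = 68000 Pa, q̄ = 0.000445 kg/kg → 0.000445 × 68000 / 9.8 = 3.09 mm
PW = 2.06 + 0.98 + 3.09 = 6.13 ≈ 6.1 mm.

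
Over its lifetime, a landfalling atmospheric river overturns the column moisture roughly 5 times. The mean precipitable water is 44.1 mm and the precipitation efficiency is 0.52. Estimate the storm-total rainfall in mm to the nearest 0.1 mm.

Each cycle deposits ε × PW = 0.52 × 44.1 = 22.932 mm.
Over 5 cycles: 5 × 22.932 = 114.7 mm.

rainfall ≈ 114.7 mm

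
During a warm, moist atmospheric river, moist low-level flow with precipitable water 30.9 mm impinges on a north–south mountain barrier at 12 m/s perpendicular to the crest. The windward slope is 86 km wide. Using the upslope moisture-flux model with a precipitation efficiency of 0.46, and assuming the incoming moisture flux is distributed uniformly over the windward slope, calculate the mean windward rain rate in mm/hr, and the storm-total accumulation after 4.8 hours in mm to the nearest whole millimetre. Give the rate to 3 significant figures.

Incoming column moisture flux per unit ridge length: F = V × PW = 12 × 30.9 = 370.8 mm·m/s.
Spread over the 86 km slope with efficiency ε = 0.46: R = ε·F/W = 0.46 × 370.8 / 86000 m = 1.983e-03 mm/s.
R = 1.983e-03 × 3600 = 7.14 mm/hr.
Over 4.8 h: total = 7.14 × 4.8 = 34.272 ≈ 34 mm.

R ≈ 7.14 mm/hr; total ≈ 34 mm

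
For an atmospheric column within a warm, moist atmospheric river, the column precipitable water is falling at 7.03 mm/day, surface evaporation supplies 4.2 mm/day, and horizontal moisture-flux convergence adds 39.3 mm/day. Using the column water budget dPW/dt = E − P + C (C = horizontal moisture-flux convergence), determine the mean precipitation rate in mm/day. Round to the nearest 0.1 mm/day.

P ≈ 50.5 mm/day

dPW/dt = -7.03 mm/day.
P = E + C − dPW/dt = 4.2 + (39.3) − (-7.03) = 50.5 mm/day.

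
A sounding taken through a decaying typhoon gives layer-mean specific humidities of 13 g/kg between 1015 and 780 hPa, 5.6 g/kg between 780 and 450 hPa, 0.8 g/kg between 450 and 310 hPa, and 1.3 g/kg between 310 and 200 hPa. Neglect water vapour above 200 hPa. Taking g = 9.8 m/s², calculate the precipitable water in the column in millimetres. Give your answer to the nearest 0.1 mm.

Precipitable water is the column-integrated vapour mass per unit area: PW = (1/g) Σ q̄ Δp, with q in kg/kg and Δp in Pa (1 kg/m² of water = 1 mm).
Layer 1015–780 hPa: Δp = 235 hPa = 23500 Pa, q̄ = 0.013 kg/kg → 0.013 × 23500 / 9.8 = 31.17 mm
Layer 780–450 hPa: Δp = 330 hPa = 33000 Pa, q̄ = 0.0056 kg/kg → 0.0056 × 33000 / 9.8 = 18.86 mm
Layer 450–310 hPa: Δp = 140 hPa = 14000 Pa, q̄ = 0.0008 kg/kg → 0.0008 × 14000 / 9.8 = 1.14 mm
Layer 310–200 hPa: Δp = 110 hPa = 11000 Pa, q̄ = 0.0013 kg/kg → 0.0013 × 11000 / 9.8 = 1.46 mm
PW = 31.17 + 18.86 + 1.14 + 1.46 = 52.63 ≈ 52.6 mm.

PW ≈ 52.6 mm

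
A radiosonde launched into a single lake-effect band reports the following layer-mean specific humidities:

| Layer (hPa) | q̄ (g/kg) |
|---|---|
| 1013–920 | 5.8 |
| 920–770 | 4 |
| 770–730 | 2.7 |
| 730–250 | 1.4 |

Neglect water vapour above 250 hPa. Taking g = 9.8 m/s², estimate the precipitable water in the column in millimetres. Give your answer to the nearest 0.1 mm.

Precipitable water is the column-integrated vapour mass per unit area: PW = (1/g) Σ q̄ Δp, with q in kg/kg and Δp in Pa (1 kg/m² of water = 1 mm).
Layer 1013–920 hPa: Δp = 93 hPa = 9300 Pa, q̄ = 0.0058 kg/kg → 0.0058 × 9300 / 9.8 = 5.50 mm
Layer 920–770 hPa: Δp = 150 hPa = 15000 Pa, q̄ = 0.004 kg/kg → 0.004 × 15000 / 9.8 = 6.12 mm
Layer 770–730 hPa: Δp = 40 hPa = 4000 Pa, q̄ = 0.0027 kg/kg → 0.0027 × 4000 / 9.8 = 1.10 mm
Layer 730–250 hPa: Δp = 480 hPa = 48000 Pa, q̄ = 0.0014 kg/kg → 0.0014 × 48000 / 9.8 = 6.86 mm
PW = 5.50 + 6.12 + 1.10 + 6.86 = 19.58 ≈ 19.6 mm.

PW ≈ 19.6 mm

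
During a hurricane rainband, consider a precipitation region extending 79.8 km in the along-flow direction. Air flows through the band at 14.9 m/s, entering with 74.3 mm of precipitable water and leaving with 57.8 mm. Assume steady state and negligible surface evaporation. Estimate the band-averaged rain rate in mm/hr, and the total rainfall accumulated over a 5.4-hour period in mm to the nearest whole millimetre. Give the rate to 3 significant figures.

Column moisture flux per unit crosswind length is F = V × PW.
Inflow: F_in = 14.9 × 74.3 = 1107.07 mm·m/s
Outflow: F_out = 14.9 × 57.8 = 861.22 mm·m/s
Steady-state rate R = (F_in − F_out)/L = (1107.07 − 861.22) / 79800 m = 3.081e-03 mm/s.
R = 3.081e-03 × 3600 = 11.1 mm/hr.
Over 5.4 h: total = 11.1 × 5.4 = 59.94 ≈ 60 mm.

R ≈ 11.1 mm/hr; total ≈ 60 mm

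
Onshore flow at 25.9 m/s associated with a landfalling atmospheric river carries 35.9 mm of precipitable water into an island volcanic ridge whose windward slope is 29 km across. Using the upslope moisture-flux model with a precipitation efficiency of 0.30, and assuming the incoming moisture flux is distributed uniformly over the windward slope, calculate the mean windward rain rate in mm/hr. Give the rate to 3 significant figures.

Incoming column moisture flux per unit ridge length: F = V × PW = 25.9 × 35.9 = 929.81 mm·m/s.
Spread over the 29 km slope with efficiency ε = 0.30: R = ε·F/W = 0.30 × 929.81 / 29000 m = 9.619e-03 mm/s.
R = 9.619e-03 × 3600 = 34.6 mm/hr.

R ≈ 34.6 mm/hr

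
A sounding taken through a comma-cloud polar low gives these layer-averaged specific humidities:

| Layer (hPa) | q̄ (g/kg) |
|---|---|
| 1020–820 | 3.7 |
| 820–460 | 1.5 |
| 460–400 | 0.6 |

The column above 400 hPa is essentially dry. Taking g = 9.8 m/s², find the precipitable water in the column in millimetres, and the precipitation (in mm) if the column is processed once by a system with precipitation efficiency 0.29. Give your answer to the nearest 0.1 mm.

PW ≈ 13.4 mm; precipitation ≈ 3.9 mm

Precipitable water is the column-integrated vapour mass per unit area: PW = (1/g) Σ q̄ Δp, with q in kg/kg and Δp in Pa (1 kg/m² of water = 1 mm).
Layer 1020–820 hPa: Δp = 200 hPa = 20000 Pa, q̄ = 0.0037 kg/kg → 0.0037 × 20000 / 9.8 = 7.55 mm
Layer 820–460 hPa: Δp = 360 hPa = 36000 Pa, q̄ = 0.0015 kg/kg → 0.0015 × 36000 / 9.8 = 5.51 mm
Layer 460–400 hPa: Δp = 60 hPa = 6000 Pa, q̄ = 0.0006 kg/kg → 0.0006 × 6000 / 9.8 = 0.37 mm
PW = 7.55 + 5.51 + 0.37 = 13.43 ≈ 13.4 mm.
Precipitation = ε × PW = 0.29 × 13.4 = 3.9 mm.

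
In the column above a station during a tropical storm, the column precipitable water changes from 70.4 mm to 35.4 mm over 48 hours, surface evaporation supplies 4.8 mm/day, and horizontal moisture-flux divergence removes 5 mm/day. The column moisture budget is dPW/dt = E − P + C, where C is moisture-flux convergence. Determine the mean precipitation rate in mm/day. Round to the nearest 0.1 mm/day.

P ≈ 17.3 mm/day

dPW/dt = (35.4 − 70.4) mm / (48/24 day) = -17.500 mm/day.
P = E + C − dPW/dt = 4.8 + (-5) − (-17.500) = 17.3 mm/day.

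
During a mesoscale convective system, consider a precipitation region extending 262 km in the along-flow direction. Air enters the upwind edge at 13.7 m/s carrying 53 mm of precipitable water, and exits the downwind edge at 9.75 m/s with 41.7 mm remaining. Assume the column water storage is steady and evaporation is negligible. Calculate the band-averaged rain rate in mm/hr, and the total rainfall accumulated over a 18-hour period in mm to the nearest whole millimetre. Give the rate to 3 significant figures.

Column moisture flux per unit crosswind length is F = V × PW.
Inflow: F_in = 13.7 × 53 = 726.1 mm·m/s
Outflow: F_out = 9.75 × 41.7 = 406.575 mm·m/s
Steady-state rate R = (F_in − F_out)/L = (726.1 − 406.575) / 262000 m = 1.220e-03 mm/s.
R = 1.220e-03 × 3600 = 4.39 mm/hr.
Over 18 h: total = 4.39 × 18 = 79.02 ≈ 79 mm.

R ≈ 4.39 mm/hr; total ≈ 79 mm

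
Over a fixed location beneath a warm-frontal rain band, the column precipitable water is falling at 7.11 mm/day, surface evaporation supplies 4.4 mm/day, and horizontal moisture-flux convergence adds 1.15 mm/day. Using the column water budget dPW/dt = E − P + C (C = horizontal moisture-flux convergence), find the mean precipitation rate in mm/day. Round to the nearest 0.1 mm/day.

P ≈ 12.7 mm/day

dPW/dt = -7.11 mm/day.
P = E + C − dPW/dt = 4.4 + (1.15) − (-7.11) = 12.7 mm/day.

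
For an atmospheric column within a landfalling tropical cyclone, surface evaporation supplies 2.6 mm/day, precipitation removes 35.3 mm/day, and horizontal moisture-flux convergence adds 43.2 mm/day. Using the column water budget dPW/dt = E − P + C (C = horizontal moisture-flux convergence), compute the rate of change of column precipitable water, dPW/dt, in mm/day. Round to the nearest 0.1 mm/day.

dPW/dt ≈ 10.5 mm/day

dPW/dt = E − P + C = 2.6 − 35.3 + (43.2) = 10.5 mm/day.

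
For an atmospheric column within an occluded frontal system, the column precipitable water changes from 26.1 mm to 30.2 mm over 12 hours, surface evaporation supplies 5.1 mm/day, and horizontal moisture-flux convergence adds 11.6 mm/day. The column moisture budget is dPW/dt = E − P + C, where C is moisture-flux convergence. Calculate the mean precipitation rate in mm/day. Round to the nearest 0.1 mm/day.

dPW/dt = (30.2 − 26.1) mm / (12/24 day) = +8.200 mm/day.
P = E + C − dPW/dt = 5.1 + (11.6) − (+8.200) = 8.5 mm/day.

P ≈ 8.5 mm/day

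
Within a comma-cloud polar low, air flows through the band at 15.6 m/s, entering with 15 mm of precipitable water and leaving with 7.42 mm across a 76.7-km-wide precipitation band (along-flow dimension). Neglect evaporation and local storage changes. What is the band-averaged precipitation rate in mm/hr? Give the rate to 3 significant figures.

Column moisture flux per unit crosswind length is F = V × PW.
Inflow: F_in = 15.6 × 15 = 234 mm·m/s
Outflow: F_out = 15.6 × 7.42 = 115.752 mm·m/s
Steady-state rate R = (F_in − F_out)/L = (234 − 115.752) / 76700 m = 1.542e-03 mm/s.
R = 1.542e-03 × 3600 = 5.55 mm/hr.

R ≈ 5.55 mm/hr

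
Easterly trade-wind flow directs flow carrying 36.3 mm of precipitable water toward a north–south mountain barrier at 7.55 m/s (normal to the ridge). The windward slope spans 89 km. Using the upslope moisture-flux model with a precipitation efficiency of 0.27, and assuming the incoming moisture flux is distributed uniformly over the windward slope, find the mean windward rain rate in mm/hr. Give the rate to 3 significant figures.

Incoming column moisture flux per unit ridge length: F = V × PW = 7.55 × 36.3 = 274.065 mm·m/s.
Spread over the 89 km slope with efficiency ε = 0.27: R = ε·F/W = 0.27 × 274.065 / 89000 m = 8.314e-04 mm/s.
R = 8.314e-04 × 3600 = 2.99 mm/hr.

R ≈ 2.99 mm/hr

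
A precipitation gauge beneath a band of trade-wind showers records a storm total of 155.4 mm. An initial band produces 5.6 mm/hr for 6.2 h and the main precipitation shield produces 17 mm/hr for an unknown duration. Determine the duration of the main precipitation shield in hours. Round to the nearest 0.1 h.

Known phases: 5.6 × 6.2 = 34.72 mm.
Remaining depth = 155.4 − 34.72 = 120.68 mm.
Duration = 120.68 / 17 = 7.1 h.

duration ≈ 7.1 h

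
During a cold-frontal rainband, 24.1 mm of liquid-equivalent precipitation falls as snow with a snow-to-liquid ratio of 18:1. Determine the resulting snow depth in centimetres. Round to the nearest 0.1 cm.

Snow depth = liquid × ratio = 24.1 mm × 18 = 433.8 mm = 43.4 cm.

snow depth ≈ 43.4 cm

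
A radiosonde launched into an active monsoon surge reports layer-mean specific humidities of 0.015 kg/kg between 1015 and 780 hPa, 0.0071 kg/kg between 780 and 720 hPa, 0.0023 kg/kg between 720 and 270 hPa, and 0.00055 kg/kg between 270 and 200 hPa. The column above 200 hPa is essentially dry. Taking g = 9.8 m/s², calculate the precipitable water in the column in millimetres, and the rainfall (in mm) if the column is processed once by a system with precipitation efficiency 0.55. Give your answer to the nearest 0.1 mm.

PW ≈ 51.3 mm; rainfall ≈ 28.2 mm

Precipitable water is the column-integrated vapour mass per unit area: PW = (1/g) Σ q̄ Δp, with q in kg/kg and Δp in Pa (1 kg/m² of water = 1 mm).
Layer 1015–780 hPa: Δp = 235 hPa = 23500 Pa, q̄ = 0.015 kg/kg → 0.015 × 23500 / 9.8 = 35.97 mm
Layer 780–720 hPa: Δp = 60 hPa = 6000 Pa, q̄ = 0.0071 kg/kg → 0.0071 × 6000 / 9.8 = 4.35 mm
Layer 720–270 hPa: Δp = 450 hPa = 45000 Pa, q̄ = 0.0023 kg/kg → 0.0023 × 45000 / 9.8 = 10.56 mm
Layer 270–200 hPa: Δp = 70 hPa = 7000 Pa, q̄ = 0.00055 kg/kg → 0.00055 × 7000 / 9.8 = 0.39 mm
PW = 35.97 + 4.35 + 10.56 + 0.39 = 51.27 ≈ 51.3 mm.
Rainfall = ε × PW = 0.55 × 51.3 = 28.2 mm.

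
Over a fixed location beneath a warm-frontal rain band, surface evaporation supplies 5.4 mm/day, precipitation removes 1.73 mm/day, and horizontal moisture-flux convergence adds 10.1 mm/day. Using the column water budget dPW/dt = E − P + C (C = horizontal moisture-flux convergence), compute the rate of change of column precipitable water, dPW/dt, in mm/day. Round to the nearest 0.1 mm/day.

dPW/dt = E − P + C = 5.4 − 1.73 + (10.1) = 13.8 mm/day.

dPW/dt ≈ 13.8 mm/day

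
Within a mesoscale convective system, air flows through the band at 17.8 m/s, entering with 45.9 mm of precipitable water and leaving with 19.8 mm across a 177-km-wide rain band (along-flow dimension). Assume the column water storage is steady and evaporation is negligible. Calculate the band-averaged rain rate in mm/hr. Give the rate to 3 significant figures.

Column moisture flux per unit crosswind length is F = V × PW.
Inflow: F_in = 17.8 × 45.9 = 817.02 mm·m/s
Outflow: F_out = 17.8 × 19.8 = 352.44 mm·m/s
Steady-state rate R = (F_in − F_out)/L = (817.02 − 352.44) / 177000 m = 2.625e-03 mm/s.
R = 2.625e-03 × 3600 = 9.45 mm/hr.

R ≈ 9.45 mm/hr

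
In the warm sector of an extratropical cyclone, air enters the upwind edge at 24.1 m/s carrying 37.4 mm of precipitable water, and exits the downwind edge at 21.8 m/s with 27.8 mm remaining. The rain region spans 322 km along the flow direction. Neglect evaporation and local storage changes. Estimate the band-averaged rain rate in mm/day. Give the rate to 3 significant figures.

R ≈ 79.2 mm/day

Column moisture flux per unit crosswind length is F = V × PW.
Inflow: F_in = 24.1 × 37.4 = 901.34 mm·m/s
Outflow: F_out = 21.8 × 27.8 = 606.04 mm·m/s
Steady-state rate R = (F_in − F_out)/L = (901.34 − 606.04) / 322000 m = 9.171e-04 mm/s.
R = 9.171e-04 × 3600 × 24 = 79.2 mm/day.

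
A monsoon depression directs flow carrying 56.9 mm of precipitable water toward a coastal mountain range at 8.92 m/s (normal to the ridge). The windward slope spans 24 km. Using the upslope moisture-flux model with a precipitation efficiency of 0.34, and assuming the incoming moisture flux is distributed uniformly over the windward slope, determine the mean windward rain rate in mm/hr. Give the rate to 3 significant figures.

Incoming column moisture flux per unit ridge length: F = V × PW = 8.92 × 56.9 = 507.548 mm·m/s.
Spread over the 24 km slope with efficiency ε = 0.34: R = ε·F/W = 0.34 × 507.548 / 24000 m = 7.190e-03 mm/s.
R = 7.190e-03 × 3600 = 25.9 mm/hr.

R ≈ 25.9 mm/hr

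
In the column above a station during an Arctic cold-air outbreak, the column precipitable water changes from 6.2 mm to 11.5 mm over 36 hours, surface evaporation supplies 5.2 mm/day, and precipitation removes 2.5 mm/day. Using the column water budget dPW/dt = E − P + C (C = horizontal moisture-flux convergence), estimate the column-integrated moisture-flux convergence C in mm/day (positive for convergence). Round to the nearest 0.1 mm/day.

C ≈ 0.8 mm/day

dPW/dt = (11.5 − 6.2) mm / (36/24 day) = +3.533 mm/day.
C = dPW/dt − E + P = (+3.533) − 5.2 + 2.5 = 0.8 mm/day.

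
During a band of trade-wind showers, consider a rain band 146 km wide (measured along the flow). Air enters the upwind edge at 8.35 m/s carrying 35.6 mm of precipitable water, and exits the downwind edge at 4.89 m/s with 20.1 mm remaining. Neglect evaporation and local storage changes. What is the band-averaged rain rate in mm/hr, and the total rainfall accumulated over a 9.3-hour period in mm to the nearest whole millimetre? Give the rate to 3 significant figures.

R ≈ 4.91 mm/hr; total ≈ 46 mm

Column moisture flux per unit crosswind length is F = V × PW.
Inflow: F_in = 8.35 × 35.6 = 297.26 mm·m/s
Outflow: F_out = 4.89 × 20.1 = 98.289 mm·m/s
Steady-state rate R = (F_in − F_out)/L = (297.26 − 98.289) / 146000 m = 1.363e-03 mm/s.
R = 1.363e-03 × 3600 = 4.91 mm/hr.
Over 9.3 h: total = 4.91 × 9.3 = 45.663 ≈ 46 mm.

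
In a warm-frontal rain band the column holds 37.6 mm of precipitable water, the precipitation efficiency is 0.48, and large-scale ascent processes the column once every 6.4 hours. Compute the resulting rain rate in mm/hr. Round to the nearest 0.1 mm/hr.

Each overturning extracts ε × PW = 0.48 × 37.6 = 18.048 mm.
Rate = ε·PW / τ = 18.048 / 6.4 h = 2.8 mm/hr.

R ≈ 2.8 mm/hr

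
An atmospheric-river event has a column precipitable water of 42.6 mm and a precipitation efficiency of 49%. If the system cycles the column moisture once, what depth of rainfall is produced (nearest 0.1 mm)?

rainfall ≈ 20.9 mm

Rainfall = ε × PW = 0.49 × 42.6 = 20.9 mm.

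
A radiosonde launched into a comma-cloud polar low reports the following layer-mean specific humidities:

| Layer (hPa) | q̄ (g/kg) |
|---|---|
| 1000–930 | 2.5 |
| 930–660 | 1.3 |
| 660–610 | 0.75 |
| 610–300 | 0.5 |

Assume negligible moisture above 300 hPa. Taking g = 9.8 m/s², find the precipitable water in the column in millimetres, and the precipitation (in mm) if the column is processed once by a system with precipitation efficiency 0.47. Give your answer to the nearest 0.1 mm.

Precipitable water is the column-integrated vapour mass per unit area: PW = (1/g) Σ q̄ Δp, with q in kg/kg and Δp in Pa (1 kg/m² of water = 1 mm).
Layer 1000–930 hPa: Δp = 70 hPa = 7000 Pa, q̄ = 0.0025 kg/kg → 0.0025 × 7000 / 9.8 = 1.79 mm
Layer 930–660 hPa: Δp = 270 hPa = 27000 Pa, q̄ = 0.0013 kg/kg → 0.0013 × 27000 / 9.8 = 3.58 mm
Layer 660–610 hPa: Δp = 50 hPa = 5000 Pa, q̄ = 0.00075 kg/kg → 0.00075 × 5000 / 9.8 = 0.38 mm
Layer 610–300 hPa: Δp = 310 hPa = 31000 Pa, q̄ = 0.0005 kg/kg → 0.0005 × 31000 / 9.8 = 1.58 mm
PW = 1.79 + 3.58 + 0.38 + 1.58 = 7.33 ≈ 7.3 mm.
Precipitation = ε × PW = 0.47 × 7.3 = 3.4 mm.

PW ≈ 7.3 mm; precipitation ≈ 3.4 mm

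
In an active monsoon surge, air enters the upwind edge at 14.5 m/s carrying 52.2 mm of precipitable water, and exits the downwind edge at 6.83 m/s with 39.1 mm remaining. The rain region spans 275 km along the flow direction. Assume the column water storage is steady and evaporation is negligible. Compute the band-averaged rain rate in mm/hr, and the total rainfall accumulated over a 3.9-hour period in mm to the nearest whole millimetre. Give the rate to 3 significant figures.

Column moisture flux per unit crosswind length is F = V × PW.
Inflow: F_in = 14.5 × 52.2 = 756.9 mm·m/s
Outflow: F_out = 6.83 × 39.1 = 267.053 mm·m/s
Steady-state rate R = (F_in − F_out)/L = (756.9 − 267.053) / 275000 m = 1.781e-03 mm/s.
R = 1.781e-03 × 3600 = 6.41 mm/hr.
Over 3.9 h: total = 6.41 × 3.9 = 24.999 ≈ 25 mm.

R ≈ 6.41 mm/hr; total ≈ 25 mm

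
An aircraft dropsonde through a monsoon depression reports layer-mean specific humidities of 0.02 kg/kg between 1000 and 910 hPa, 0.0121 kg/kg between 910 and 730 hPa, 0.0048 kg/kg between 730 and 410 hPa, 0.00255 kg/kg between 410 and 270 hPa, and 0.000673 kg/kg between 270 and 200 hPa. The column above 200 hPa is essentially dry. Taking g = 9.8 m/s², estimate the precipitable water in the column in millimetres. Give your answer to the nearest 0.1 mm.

PW ≈ 60.4 mm

Precipitable water is the column-integrated vapour mass per unit area: PW = (1/g) Σ q̄ Δp, with q in kg/kg and Δp in Pa (1 kg/m² of water = 1 mm).
Layer 1000–910 hPa: Δp = 90 hPa = 9000 Pa, q̄ = 0.02 kg/kg → 0.02 × 9000 / 9.8 = 18.37 mm
Layer 910–730 hPa: Δp = 180 hPa = 18000 Pa, q̄ = 0.0121 kg/kg → 0.0121 × 18000 / 9.8 = 22.22 mm
Layer 730–410 hPa: Δp = 320 hPa = 32000 Pa, q̄ = 0.0048 kg/kg → 0.0048 × 32000 / 9.8 = 15.67 mm
Layer 410–270 hPa: Δp = 140 hPa = 14000 Pa, q̄ = 0.00255 kg/kg → 0.00255 × 14000 / 9.8 = 3.64 mm
Layer 270–200 hPa: Δp = 70 hPa = 7000 Pa, q̄ = 0.000673 kg/kg → 0.000673 × 7000 / 9.8 = 0.48 mm
PW = 18.37 + 22.22 + 15.67 + 3.64 + 0.48 = 60.38 ≈ 60.4 mm.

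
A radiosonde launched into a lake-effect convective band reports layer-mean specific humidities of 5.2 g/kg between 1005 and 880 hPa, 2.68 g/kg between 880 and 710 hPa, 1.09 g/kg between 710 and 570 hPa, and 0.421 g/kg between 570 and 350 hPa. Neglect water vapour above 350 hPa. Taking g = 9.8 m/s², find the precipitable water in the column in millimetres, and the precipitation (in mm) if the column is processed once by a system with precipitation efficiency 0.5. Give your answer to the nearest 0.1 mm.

Precipitable water is the column-integrated vapour mass per unit area: PW = (1/g) Σ q̄ Δp, with q in kg/kg and Δp in Pa (1 kg/m² of water = 1 mm).
Layer 1005–880 hPa: Δp = 125 hPa = 12500 Pa, q̄ = 0.0052 kg/kg → 0.0052 × 12500 / 9.8 = 6.63 mm
Layer 880–710 hPa: Δp = 170 hPa = 17000 Pa, q̄ = 0.00268 kg/kg → 0.00268 × 17000 / 9.8 = 4.65 mm
Layer 710–570 hPa: Δp = 140 hPa = 14000 Pa, q̄ = 0.00109 kg/kg → 0.00109 × 14000 / 9.8 = 1.56 mm
Layer 570–350 hPa: Δp = 220 hPa = 22000 Pa, q̄ = 0.000421 kg/kg → 0.000421 × 22000 / 9.8 = 0.95 mm
PW = 6.63 + 4.65 + 1.56 + 0.95 = 13.79 ≈ 13.8 mm.
Precipitation = ε × PW = 0.5 × 13.8 = 6.9 mm.

PW ≈ 13.8 mm; precipitation ≈ 6.9 mm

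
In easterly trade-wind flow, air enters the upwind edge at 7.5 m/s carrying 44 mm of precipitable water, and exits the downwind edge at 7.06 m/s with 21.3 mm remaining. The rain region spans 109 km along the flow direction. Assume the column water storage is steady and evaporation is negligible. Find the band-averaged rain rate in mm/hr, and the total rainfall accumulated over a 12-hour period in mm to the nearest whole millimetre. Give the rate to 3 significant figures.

R ≈ 5.93 mm/hr; total ≈ 71 mm

Column moisture flux per unit crosswind length is F = V × PW.
Inflow: F_in = 7.5 × 44 = 330 mm·m/s
Outflow: F_out = 7.06 × 21.3 = 150.378 mm·m/s
Steady-state rate R = (F_in − F_out)/L = (330 − 150.378) / 109000 m = 1.648e-03 mm/s.
R = 1.648e-03 × 3600 = 5.93 mm/hr.
Over 12 h: total = 5.93 × 12 = 71.16 ≈ 71 mm.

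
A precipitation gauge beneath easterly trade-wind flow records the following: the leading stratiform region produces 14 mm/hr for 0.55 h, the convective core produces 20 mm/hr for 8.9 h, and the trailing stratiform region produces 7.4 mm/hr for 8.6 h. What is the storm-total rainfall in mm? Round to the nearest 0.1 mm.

Total = Σ Rᵢ Δtᵢ = 14 × 0.55 + 20 × 8.9 + 7.4 × 8.6
      = 7.7 + 178 + 63.64 = 249.3 mm.

total ≈ 249.3 mm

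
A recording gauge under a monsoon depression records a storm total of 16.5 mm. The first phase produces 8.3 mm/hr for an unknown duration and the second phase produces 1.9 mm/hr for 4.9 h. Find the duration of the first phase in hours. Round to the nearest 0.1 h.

duration ≈ 0.9 h

Known phases: 1.9 × 4.9 = 9.31 mm.
Remaining depth = 16.5 − 9.31 = 7.19 mm.
Duration = 7.19 / 8.3 = 0.9 h.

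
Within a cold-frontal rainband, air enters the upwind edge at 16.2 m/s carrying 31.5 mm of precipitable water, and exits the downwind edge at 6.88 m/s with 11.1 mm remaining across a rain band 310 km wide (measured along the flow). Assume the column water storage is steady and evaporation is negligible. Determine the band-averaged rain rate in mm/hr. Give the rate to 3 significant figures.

Column moisture flux per unit crosswind length is F = V × PW.
Inflow: F_in = 16.2 × 31.5 = 510.3 mm·m/s
Outflow: F_out = 6.88 × 11.1 = 76.368 mm·m/s
Steady-state rate R = (F_in − F_out)/L = (510.3 − 76.368) / 310000 m = 1.400e-03 mm/s.
R = 1.400e-03 × 3600 = 5.04 mm/hr.

R ≈ 5.04 mm/hr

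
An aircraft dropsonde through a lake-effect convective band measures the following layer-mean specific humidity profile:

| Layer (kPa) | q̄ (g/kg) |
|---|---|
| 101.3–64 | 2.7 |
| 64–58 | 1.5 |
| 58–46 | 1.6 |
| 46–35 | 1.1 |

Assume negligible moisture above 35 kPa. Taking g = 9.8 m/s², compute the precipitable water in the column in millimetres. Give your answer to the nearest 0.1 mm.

Precipitable water is the column-integrated vapour mass per unit area: PW = (1/g) Σ q̄ Δp, with q in kg/kg and Δp in Pa (1 kg/m² of water = 1 mm).
Layer 101.3–64 kPa: Δp = 373 hPa = 37300 Pa, q̄ = 0.0027 kg/kg → 0.0027 × 37300 / 9.8 = 10.28 mm
Layer 64–58 kPa: Δp = 60 hPa = 6000 Pa, q̄ = 0.0015 kg/kg → 0.0015 × 6000 / 9.8 = 0.92 mm
Layer 58–46 kPa: Δp = 120 hPa = 12000 Pa, q̄ = 0.0016 kg/kg → 0.0016 × 12000 / 9.8 = 1.96 mm
Layer 46–35 kPa: Δp = 110 hPa = 11000 Pa, q̄ = 0.0011 kg/kg → 0.0011 × 11000 / 9.8 = 1.23 mm
PW = 10.28 + 0.92 + 1.96 + 1.23 = 14.39 ≈ 14.4 mm.

PW ≈ 14.4 mm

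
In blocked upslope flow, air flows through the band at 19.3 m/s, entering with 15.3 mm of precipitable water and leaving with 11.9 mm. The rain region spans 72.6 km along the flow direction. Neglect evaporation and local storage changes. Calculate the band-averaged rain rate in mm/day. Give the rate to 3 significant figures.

Column moisture flux per unit crosswind length is F = V × PW.
Inflow: F_in = 19.3 × 15.3 = 295.29 mm·m/s
Outflow: F_out = 19.3 × 11.9 = 229.67 mm·m/s
Steady-state rate R = (F_in − F_out)/L = (295.29 − 229.67) / 72600 m = 9.039e-04 mm/s.
R = 9.039e-04 × 3600 × 24 = 78.1 mm/day.

R ≈ 78.1 mm/day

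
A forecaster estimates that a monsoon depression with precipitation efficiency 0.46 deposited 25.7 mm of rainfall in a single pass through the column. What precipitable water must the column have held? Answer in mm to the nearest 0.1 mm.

PW = rainfall / ε = 25.7 / 0.46 = 55.9 mm.

PW ≈ 55.9 mm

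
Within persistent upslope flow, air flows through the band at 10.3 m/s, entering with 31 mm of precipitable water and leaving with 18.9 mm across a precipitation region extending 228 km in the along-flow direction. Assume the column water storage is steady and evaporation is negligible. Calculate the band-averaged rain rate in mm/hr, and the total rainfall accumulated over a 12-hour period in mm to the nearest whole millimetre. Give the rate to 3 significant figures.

Column moisture flux per unit crosswind length is F = V × PW.
Inflow: F_in = 10.3 × 31 = 319.3 mm·m/s
Outflow: F_out = 10.3 × 18.9 = 194.67 mm·m/s
Steady-state rate R = (F_in − F_out)/L = (319.3 − 194.67) / 228000 m = 5.466e-04 mm/s.
R = 5.466e-04 × 3600 = 1.97 mm/hr.
Over 12 h: total = 1.97 × 12 = 23.64 ≈ 24 mm.

R ≈ 1.97 mm/hr; total ≈ 24 mm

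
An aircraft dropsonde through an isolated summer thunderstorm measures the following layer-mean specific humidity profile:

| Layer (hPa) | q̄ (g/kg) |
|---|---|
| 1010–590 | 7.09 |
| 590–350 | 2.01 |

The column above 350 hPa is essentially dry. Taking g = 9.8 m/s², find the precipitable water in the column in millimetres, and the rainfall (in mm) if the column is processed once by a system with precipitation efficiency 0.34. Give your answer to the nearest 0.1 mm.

Precipitable water is the column-integrated vapour mass per unit area: PW = (1/g) Σ q̄ Δp, with q in kg/kg and Δp in Pa (1 kg/m² of water = 1 mm).
Layer 1010–590 hPa: Δp = 420 hPa = 42000 Pa, q̄ = 0.00709 kg/kg → 0.00709 × 42000 / 9.8 = 30.39 mm
Layer 590–350 hPa: Δp = 240 hPa = 24000 Pa, q̄ = 0.00201 kg/kg → 0.00201 × 24000 / 9.8 = 4.92 mm
PW = 30.39 + 4.92 = 35.31 ≈ 35.3 mm.
Rainfall = ε × PW = 0.34 × 35.3 = 12.0 mm.

PW ≈ 35.3 mm; rainfall ≈ 12.0 mm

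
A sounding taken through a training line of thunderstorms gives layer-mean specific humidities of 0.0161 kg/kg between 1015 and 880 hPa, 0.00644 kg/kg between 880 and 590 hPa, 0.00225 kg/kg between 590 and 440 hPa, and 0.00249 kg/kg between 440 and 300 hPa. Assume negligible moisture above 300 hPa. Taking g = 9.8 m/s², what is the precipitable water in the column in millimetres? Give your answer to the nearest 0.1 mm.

PW ≈ 48.2 mm

Precipitable water is the column-integrated vapour mass per unit area: PW = (1/g) Σ q̄ Δp, with q in kg/kg and Δp in Pa (1 kg/m² of water = 1 mm).
Layer 1015–880 hPa: Δp = 135 hPa = 13500 Pa, q̄ = 0.0161 kg/kg → 0.0161 × 13500 / 9.8 = 22.18 mm
Layer 880–590 hPa: Δp = 290 hPa = 29000 Pa, q̄ = 0.00644 kg/kg → 0.00644 × 29000 / 9.8 = 19.06 mm
Layer 590–440 hPa: Δp = 150 hPa = 15000 Pa, q̄ = 0.00225 kg/kg → 0.00225 × 15000 / 9.8 = 3.44 mm
Layer 440–300 hPa: Δp = 140 hPa = 14000 Pa, q̄ = 0.00249 kg/kg → 0.00249 × 14000 / 9.8 = 3.56 mm
PW = 22.18 + 19.06 + 3.44 + 3.56 = 48.24 ≈ 48.2 mm.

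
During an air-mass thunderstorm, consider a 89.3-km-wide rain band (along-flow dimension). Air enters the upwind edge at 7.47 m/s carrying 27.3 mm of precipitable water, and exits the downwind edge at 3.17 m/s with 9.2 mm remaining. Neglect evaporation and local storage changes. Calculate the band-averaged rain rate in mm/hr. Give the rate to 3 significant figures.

R ≈ 7.05 mm/hr

Column moisture flux per unit crosswind length is F = V × PW.
Inflow: F_in = 7.47 × 27.3 = 203.931 mm·m/s
Outflow: F_out = 3.17 × 9.2 = 29.164 mm·m/s
Steady-state rate R = (F_in − F_out)/L = (203.931 − 29.164) / 89300 m = 1.957e-03 mm/s.
R = 1.957e-03 × 3600 = 7.05 mm/hr.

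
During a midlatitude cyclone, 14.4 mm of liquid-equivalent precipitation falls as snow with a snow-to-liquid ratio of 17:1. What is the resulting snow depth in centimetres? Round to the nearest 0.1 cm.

Snow depth = liquid × ratio = 14.4 mm × 17 = 244.8 mm = 24.5 cm.

snow depth ≈ 24.5 cm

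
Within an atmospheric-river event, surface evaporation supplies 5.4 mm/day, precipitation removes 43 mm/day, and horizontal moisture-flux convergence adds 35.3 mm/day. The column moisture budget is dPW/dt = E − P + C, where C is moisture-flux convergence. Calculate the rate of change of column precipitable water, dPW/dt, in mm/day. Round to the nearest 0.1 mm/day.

dPW/dt ≈ -2.3 mm/day

dPW/dt = E − P + C = 5.4 − 43 + (35.3) = -2.3 mm/day.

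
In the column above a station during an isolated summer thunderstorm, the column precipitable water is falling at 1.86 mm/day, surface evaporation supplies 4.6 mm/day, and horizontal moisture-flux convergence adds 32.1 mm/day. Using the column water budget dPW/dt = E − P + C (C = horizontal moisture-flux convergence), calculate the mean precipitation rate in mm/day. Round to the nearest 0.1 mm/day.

P ≈ 38.6 mm/day

dPW/dt = -1.86 mm/day.
P = E + C − dPW/dt = 4.6 + (32.1) − (-1.86) = 38.6 mm/day.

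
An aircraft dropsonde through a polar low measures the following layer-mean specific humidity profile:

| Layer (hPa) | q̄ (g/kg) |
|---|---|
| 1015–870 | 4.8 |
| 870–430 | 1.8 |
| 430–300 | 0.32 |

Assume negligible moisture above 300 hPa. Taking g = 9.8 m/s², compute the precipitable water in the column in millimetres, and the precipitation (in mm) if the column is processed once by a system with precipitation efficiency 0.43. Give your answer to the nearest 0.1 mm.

PW ≈ 15.6 mm; precipitation ≈ 6.7 mm

Precipitable water is the column-integrated vapour mass per unit area: PW = (1/g) Σ q̄ Δp, with q in kg/kg and Δp in Pa (1 kg/m² of water = 1 mm).
Layer 1015–870 hPa: Δp = 145 hPa = 14500 Pa, q̄ = 0.0048 kg/kg → 0.0048 × 14500 / 9.8 = 7.10 mm
Layer 870–430 hPa: Δp = 440 hPa = 44000 Pa, q̄ = 0.0018 kg/kg → 0.0018 × 44000 / 9.8 = 8.08 mm
Layer 430–300 hPa: Δp = 130 hPa = 13000 Pa, q̄ = 0.00032 kg/kg → 0.00032 × 13000 / 9.8 = 0.42 mm
PW = 7.10 + 8.08 + 0.42 = 15.60 ≈ 15.6 mm.
Precipitation = ε × PW = 0.43 × 15.6 = 6.7 mm.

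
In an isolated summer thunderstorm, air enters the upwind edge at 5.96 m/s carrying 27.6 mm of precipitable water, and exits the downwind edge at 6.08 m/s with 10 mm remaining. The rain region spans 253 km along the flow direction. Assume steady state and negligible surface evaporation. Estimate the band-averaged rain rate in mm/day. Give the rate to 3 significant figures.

Column moisture flux per unit crosswind length is F = V × PW.
Inflow: F_in = 5.96 × 27.6 = 164.496 mm·m/s
Outflow: F_out = 6.08 × 10 = 60.8 mm·m/s
Steady-state rate R = (F_in − F_out)/L = (164.496 − 60.8) / 253000 m = 4.099e-04 mm/s.
R = 4.099e-04 × 3600 × 24 = 35.4 mm/day.

R ≈ 35.4 mm/day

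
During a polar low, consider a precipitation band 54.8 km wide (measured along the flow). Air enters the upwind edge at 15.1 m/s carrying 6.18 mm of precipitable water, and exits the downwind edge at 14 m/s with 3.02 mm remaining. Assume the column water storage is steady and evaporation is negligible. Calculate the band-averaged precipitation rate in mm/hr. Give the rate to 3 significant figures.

Column moisture flux per unit crosswind length is F = V × PW.
Inflow: F_in = 15.1 × 6.18 = 93.318 mm·m/s
Outflow: F_out = 14 × 3.02 = 42.28 mm·m/s
Steady-state rate R = (F_in − F_out)/L = (93.318 − 42.28) / 54800 m = 9.314e-04 mm/s.
R = 9.314e-04 × 3600 = 3.35 mm/hr.

R ≈ 3.35 mm/hr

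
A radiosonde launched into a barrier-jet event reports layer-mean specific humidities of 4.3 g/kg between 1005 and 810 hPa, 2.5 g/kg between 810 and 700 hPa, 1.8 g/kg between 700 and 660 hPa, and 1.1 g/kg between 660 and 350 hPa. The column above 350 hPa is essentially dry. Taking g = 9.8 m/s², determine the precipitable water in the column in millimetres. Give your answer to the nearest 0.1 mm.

PW ≈ 15.6 mm

Precipitable water is the column-integrated vapour mass per unit area: PW = (1/g) Σ q̄ Δp, with q in kg/kg and Δp in Pa (1 kg/m² of water = 1 mm).
Layer 1005–810 hPa: Δp = 195 hPa = 19500 Pa, q̄ = 0.0043 kg/kg → 0.0043 × 19500 / 9.8 = 8.56 mm
Layer 810–700 hPa: Δp = 110 hPa = 11000 Pa, q̄ = 0.0025 kg/kg → 0.0025 × 11000 / 9.8 = 2.81 mm
Layer 700–660 hPa: Δp = 40 hPa = 4000 Pa, q̄ = 0.0018 kg/kg → 0.0018 × 4000 / 9.8 = 0.73 mm
Layer 660–350 hPa: Δp = 310 hPa = 31000 Pa, q̄ = 0.0011 kg/kg → 0.0011 × 31000 / 9.8 = 3.48 mm
PW = 8.56 + 2.81 + 0.73 + 3.48 = 15.58 ≈ 15.6 mm.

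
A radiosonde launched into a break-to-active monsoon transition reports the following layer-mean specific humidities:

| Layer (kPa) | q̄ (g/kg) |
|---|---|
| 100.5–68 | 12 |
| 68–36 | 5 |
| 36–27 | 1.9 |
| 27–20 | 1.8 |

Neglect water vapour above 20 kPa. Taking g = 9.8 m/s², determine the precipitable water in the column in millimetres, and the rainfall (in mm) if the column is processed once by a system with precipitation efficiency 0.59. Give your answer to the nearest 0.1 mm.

Precipitable water is the column-integrated vapour mass per unit area: PW = (1/g) Σ q̄ Δp, with q in kg/kg and Δp in Pa (1 kg/m² of water = 1 mm).
Layer 100.5–68 kPa: Δp = 325 hPa = 32500 Pa, q̄ = 0.012 kg/kg → 0.012 × 32500 / 9.8 = 39.80 mm
Layer 68–36 kPa: Δp = 320 hPa = 32000 Pa, q̄ = 0.005 kg/kg → 0.005 × 32000 / 9.8 = 16.33 mm
Layer 36–27 kPa: Δp = 90 hPa = 9000 Pa, q̄ = 0.0019 kg/kg → 0.0019 × 9000 / 9.8 = 1.74 mm
Layer 27–20 kPa: Δp = 70 hPa = 7000 Pa, q̄ = 0.0018 kg/kg → 0.0018 × 7000 / 9.8 = 1.29 mm
PW = 39.80 + 16.33 + 1.74 + 1.29 = 59.16 ≈ 59.2 mm.
Rainfall = ε × PW = 0.59 × 59.2 = 34.9 mm.

PW ≈ 59.2 mm; rainfall ≈ 34.9 mm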